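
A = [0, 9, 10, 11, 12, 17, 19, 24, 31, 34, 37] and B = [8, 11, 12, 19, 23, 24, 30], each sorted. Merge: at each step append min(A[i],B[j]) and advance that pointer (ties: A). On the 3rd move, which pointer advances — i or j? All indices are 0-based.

[i=0,j=0] A[i]=0<=B[j]=8 take 0 → i++
[i=1,j=0] A[i]=9>B[j]=8 take 8 → j++
[i=1,j=1] A[i]=9<=B[j]=11 take 9 → i++

i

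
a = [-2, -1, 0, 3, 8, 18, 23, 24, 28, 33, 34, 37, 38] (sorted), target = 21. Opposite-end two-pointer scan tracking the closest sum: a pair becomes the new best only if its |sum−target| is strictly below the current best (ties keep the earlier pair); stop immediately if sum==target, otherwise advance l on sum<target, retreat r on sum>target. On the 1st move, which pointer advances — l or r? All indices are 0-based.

[0,12] -2+38=36 d=15 * → r--

r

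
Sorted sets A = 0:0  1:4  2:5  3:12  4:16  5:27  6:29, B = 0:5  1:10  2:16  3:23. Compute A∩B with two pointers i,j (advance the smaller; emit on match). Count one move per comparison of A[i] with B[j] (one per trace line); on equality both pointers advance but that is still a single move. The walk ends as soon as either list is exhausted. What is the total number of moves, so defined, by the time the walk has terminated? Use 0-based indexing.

i=0 j=0: 0<5, i++
i=1 j=0: 4<5, i++
i=2 j=0: 5==5 emit, i++,j++
i=3 j=1: 12>10, j++
i=3 j=2: 12<16, i++
i=4 j=2: 16==16 emit, i++,j++
i=5 j=3: 27>23, j++

7 moves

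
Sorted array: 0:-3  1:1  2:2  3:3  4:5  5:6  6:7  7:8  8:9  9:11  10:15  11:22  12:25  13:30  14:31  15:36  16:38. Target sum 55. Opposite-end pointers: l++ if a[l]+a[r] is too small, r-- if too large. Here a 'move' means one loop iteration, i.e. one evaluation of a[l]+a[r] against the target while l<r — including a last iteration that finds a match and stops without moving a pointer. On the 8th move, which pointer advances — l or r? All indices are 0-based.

l

l=0 r=16: -3+38=35 <55, l++
l=1 r=16: 1+38=39 <55, l++
l=2 r=16: 2+38=40 <55, l++
l=3 r=16: 3+38=41 <55, l++
l=4 r=16: 5+38=43 <55, l++
l=5 r=16: 6+38=44 <55, l++
l=6 r=16: 7+38=45 <55, l++
l=7 r=16: 8+38=46 <55, l++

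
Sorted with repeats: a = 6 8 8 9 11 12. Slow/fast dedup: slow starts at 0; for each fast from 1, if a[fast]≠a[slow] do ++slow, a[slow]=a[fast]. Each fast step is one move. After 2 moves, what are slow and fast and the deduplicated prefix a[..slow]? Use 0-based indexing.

slow=1, fast=3, prefix=[6, 8]

slow=0 fast=1: a[fast]=8≠a[slow]=6 write a[1]=8, slow++,fast++
slow=1 fast=2: a[fast]=8=a[slow] dup, fast++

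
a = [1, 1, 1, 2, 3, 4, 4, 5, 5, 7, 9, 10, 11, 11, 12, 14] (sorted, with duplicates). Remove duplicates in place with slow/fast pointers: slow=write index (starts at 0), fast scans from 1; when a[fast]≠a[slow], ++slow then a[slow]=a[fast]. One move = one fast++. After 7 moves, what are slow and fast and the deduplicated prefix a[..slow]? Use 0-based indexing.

slow=4, fast=8, prefix=[1, 2, 3, 4, 5]

slow=0 fast=1: a[fast]=1=a[slow] dup, fast++
slow=0 fast=2: a[fast]=1=a[slow] dup, fast++
slow=0 fast=3: a[fast]=2≠a[slow]=1 write a[1]=2, slow++,fast++
slow=1 fast=4: a[fast]=3≠a[slow]=2 write a[2]=3, slow++,fast++
slow=2 fast=5: a[fast]=4≠a[slow]=3 write a[3]=4, slow++,fast++
slow=3 fast=6: a[fast]=4=a[slow] dup, fast++
slow=3 fast=7: a[fast]=5≠a[slow]=4 write a[4]=5, slow++,fast++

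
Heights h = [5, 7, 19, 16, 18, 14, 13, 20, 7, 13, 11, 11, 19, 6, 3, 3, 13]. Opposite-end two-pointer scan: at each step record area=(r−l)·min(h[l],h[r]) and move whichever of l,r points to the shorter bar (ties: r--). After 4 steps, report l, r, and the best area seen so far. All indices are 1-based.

[1,17] min(5,13)*16=80 best=80 * → l++
[2,17] min(7,13)*15=105 best=105 * → l++
[3,17] min(19,13)*14=182 best=182 * → r--
[3,16] min(19,3)*13=39 best=182 → r--

l=3, r=15, best area=182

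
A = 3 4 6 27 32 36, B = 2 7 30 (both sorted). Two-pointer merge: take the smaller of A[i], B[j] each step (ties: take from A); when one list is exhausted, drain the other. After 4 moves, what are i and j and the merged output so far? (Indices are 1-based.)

i=4, j=2, merged so far=[2, 3, 4, 6]

[i=1,j=1] A[i]=3>B[j]=2 take 2 → j++
[i=1,j=2] A[i]=3<=B[j]=7 take 3 → i++
[i=2,j=2] A[i]=4<=B[j]=7 take 4 → i++
[i=3,j=2] A[i]=6<=B[j]=7 take 6 → i++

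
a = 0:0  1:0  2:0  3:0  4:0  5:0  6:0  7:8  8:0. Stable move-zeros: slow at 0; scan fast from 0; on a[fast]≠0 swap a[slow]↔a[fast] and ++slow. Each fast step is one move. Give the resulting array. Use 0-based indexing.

[8, 0, 0, 0, 0, 0, 0, 0, 0]

slow=0 fast=0: a[fast]=0, fast++
slow=0 fast=1: a[fast]=0, fast++
slow=0 fast=2: a[fast]=0, fast++
slow=0 fast=3: a[fast]=0, fast++
slow=0 fast=4: a[fast]=0, fast++
slow=0 fast=5: a[fast]=0, fast++
slow=0 fast=6: a[fast]=0, fast++
slow=0 fast=7: a[fast]=8≠0 swap→a[0]=8, slow++,fast++
slow=1 fast=8: a[fast]=0, fast++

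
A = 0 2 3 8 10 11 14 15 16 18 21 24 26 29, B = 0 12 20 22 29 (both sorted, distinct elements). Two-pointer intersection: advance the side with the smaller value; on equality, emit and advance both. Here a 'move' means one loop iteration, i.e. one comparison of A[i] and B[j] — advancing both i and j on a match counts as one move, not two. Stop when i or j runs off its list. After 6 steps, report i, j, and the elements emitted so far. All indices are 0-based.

i=6, j=1, emitted=[0]

i=0 j=0: 0==0 emit, i++,j++
i=1 j=1: 2<12, i++
i=2 j=1: 3<12, i++
i=3 j=1: 8<12, i++
i=4 j=1: 10<12, i++
i=5 j=1: 11<12, i++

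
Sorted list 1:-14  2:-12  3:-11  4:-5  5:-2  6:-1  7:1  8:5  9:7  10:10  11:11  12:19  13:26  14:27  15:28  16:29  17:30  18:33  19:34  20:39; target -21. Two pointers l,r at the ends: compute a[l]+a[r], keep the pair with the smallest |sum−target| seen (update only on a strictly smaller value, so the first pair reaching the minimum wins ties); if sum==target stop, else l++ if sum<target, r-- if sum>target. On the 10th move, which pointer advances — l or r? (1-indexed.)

l=1 r=20: -14+39=25 d=46 *, r--
l=1 r=19: -14+34=20 d=41 *, r--
l=1 r=18: -14+33=19 d=40 *, r--
l=1 r=17: -14+30=16 d=37 *, r--
l=1 r=16: -14+29=15 d=36 *, r--
l=1 r=15: -14+28=14 d=35 *, r--
l=1 r=14: -14+27=13 d=34 *, r--
l=1 r=13: -14+26=12 d=33 *, r--
l=1 r=12: -14+19=5 d=26 *, r--
l=1 r=11: -14+11=-3 d=18 *, r--

r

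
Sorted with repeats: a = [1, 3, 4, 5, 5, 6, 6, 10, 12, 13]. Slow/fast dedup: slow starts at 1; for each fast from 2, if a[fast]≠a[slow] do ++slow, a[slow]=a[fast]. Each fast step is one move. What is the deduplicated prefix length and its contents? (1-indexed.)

length 8; prefix = [1, 3, 4, 5, 6, 10, 12, 13]

slow=1 fast=2: a[fast]=3≠a[slow]=1 write a[2]=3, slow++,fast++
slow=2 fast=3: a[fast]=4≠a[slow]=3 write a[3]=4, slow++,fast++
slow=3 fast=4: a[fast]=5≠a[slow]=4 write a[4]=5, slow++,fast++
slow=4 fast=5: a[fast]=5=a[slow] dup, fast++
slow=4 fast=6: a[fast]=6≠a[slow]=5 write a[5]=6, slow++,fast++
slow=5 fast=7: a[fast]=6=a[slow] dup, fast++
slow=5 fast=8: a[fast]=10≠a[slow]=6 write a[6]=10, slow++,fast++
slow=6 fast=9: a[fast]=12≠a[slow]=10 write a[7]=12, slow++,fast++
slow=7 fast=10: a[fast]=13≠a[slow]=12 write a[8]=13, slow++,fast++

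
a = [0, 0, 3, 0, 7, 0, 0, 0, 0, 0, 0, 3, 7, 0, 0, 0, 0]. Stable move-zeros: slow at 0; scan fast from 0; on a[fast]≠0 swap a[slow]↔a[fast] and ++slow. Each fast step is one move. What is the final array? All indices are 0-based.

[3, 7, 3, 7, 0, 0, 0, 0, 0, 0, 0, 0, 0, 0, 0, 0, 0]

slow=0 fast=0: a[fast]=0, fast++
slow=0 fast=1: a[fast]=0, fast++
slow=0 fast=2: a[fast]=3≠0 swap→a[0]=3, slow++,fast++
slow=1 fast=3: a[fast]=0, fast++
slow=1 fast=4: a[fast]=7≠0 swap→a[1]=7, slow++,fast++
slow=2 fast=5: a[fast]=0, fast++
slow=2 fast=6: a[fast]=0, fast++
slow=2 fast=7: a[fast]=0, fast++
slow=2 fast=8: a[fast]=0, fast++
slow=2 fast=9: a[fast]=0, fast++
slow=2 fast=10: a[fast]=0, fast++
slow=2 fast=11: a[fast]=3≠0 swap→a[2]=3, slow++,fast++
slow=3 fast=12: a[fast]=7≠0 swap→a[3]=7, slow++,fast++
slow=4 fast=13: a[fast]=0, fast++
slow=4 fast=14: a[fast]=0, fast++
slow=4 fast=15: a[fast]=0, fast++
slow=4 fast=16: a[fast]=0, fast++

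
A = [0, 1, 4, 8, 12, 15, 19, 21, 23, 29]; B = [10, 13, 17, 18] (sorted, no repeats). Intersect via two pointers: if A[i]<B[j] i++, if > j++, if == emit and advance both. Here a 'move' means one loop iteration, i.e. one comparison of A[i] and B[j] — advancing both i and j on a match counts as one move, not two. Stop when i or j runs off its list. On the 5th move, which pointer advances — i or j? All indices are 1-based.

j

i=1 j=1: 0<10, i++
i=2 j=1: 1<10, i++
i=3 j=1: 4<10, i++
i=4 j=1: 8<10, i++
i=5 j=1: 12>10, j++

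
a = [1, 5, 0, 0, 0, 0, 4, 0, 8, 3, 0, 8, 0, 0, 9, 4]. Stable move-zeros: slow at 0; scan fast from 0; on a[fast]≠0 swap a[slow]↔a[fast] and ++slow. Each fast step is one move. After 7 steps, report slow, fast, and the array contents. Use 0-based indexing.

(s=0,f=0) a[fast]=1≠0 swap→a[0]=1 → slow++,fast++
(s=1,f=1) a[fast]=5≠0 swap→a[1]=5 → slow++,fast++
(s=2,f=2) a[fast]=0 → fast++
(s=2,f=3) a[fast]=0 → fast++
(s=2,f=4) a[fast]=0 → fast++
(s=2,f=5) a[fast]=0 → fast++
(s=2,f=6) a[fast]=4≠0 swap→a[2]=4 → slow++,fast++

slow=3, fast=7, a=[1, 5, 4, 0, 0, 0, 0, 0, 8, 3, 0, 8, 0, 0, 9, 4]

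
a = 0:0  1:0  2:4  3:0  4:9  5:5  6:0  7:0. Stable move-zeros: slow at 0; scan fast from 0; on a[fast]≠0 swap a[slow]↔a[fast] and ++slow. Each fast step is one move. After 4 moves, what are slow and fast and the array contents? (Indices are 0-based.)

(s=0,f=0) a[fast]=0 → fast++
(s=0,f=1) a[fast]=0 → fast++
(s=0,f=2) a[fast]=4≠0 swap→a[0]=4 → slow++,fast++
(s=1,f=3) a[fast]=0 → fast++

slow=1, fast=4, a=[4, 0, 0, 0, 9, 5, 0, 0]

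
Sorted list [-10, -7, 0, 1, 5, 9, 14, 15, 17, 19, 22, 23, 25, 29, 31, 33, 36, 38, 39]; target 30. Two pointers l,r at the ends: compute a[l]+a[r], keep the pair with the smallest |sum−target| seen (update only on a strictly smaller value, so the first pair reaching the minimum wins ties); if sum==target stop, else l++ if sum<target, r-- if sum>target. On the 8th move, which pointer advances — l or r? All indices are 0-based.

l=0 r=18: -10+39=29 d=1 *, l++
l=1 r=18: -7+39=32 d=2, r--
l=1 r=17: -7+38=31 d=1, r--
l=1 r=16: -7+36=29 d=1, l++
l=2 r=16: 0+36=36 d=6, r--
l=2 r=15: 0+33=33 d=3, r--
l=2 r=14: 0+31=31 d=1, r--
l=2 r=13: 0+29=29 d=1, l++

l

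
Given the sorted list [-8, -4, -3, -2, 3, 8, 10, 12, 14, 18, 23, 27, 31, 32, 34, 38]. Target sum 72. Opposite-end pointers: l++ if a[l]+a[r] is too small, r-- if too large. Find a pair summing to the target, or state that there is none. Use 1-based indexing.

(34, 38)

[1,16] -8+38=30 <72 → l++
[2,16] -4+38=34 <72 → l++
[3,16] -3+38=35 <72 → l++
[4,16] -2+38=36 <72 → l++
[5,16] 3+38=41 <72 → l++
[6,16] 8+38=46 <72 → l++
[7,16] 10+38=48 <72 → l++
[8,16] 12+38=50 <72 → l++
[9,16] 14+38=52 <72 → l++
[10,16] 18+38=56 <72 → l++
[11,16] 23+38=61 <72 → l++
[12,16] 27+38=65 <72 → l++
[13,16] 31+38=69 <72 → l++
[14,16] 32+38=70 <72 → l++
[15,16] 34+38=72 → found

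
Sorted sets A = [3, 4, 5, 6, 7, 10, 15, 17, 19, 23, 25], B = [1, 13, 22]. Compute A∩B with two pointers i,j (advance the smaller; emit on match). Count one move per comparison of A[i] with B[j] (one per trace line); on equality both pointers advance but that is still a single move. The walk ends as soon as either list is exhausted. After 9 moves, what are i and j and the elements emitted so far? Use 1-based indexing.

i=8, j=3, emitted=[]

i=1 j=1: 3>1, j++
i=1 j=2: 3<13, i++
i=2 j=2: 4<13, i++
i=3 j=2: 5<13, i++
i=4 j=2: 6<13, i++
i=5 j=2: 7<13, i++
i=6 j=2: 10<13, i++
i=7 j=2: 15>13, j++
i=7 j=3: 15<22, i++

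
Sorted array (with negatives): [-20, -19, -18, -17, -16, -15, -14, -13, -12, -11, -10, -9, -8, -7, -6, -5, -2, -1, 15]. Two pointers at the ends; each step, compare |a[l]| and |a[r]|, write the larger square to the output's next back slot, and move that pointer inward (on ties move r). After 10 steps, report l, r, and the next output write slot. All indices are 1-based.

l=10, r=18, next write slot=9

[1,19] |-20|>|15| out[19]=400 → l++
[2,19] |-19|>|15| out[18]=361 → l++
[3,19] |-18|>|15| out[17]=324 → l++
[4,19] |-17|>|15| out[16]=289 → l++
[5,19] |-16|>|15| out[15]=256 → l++
[6,19] |-15|<=|15| out[14]=225 → r--
[6,18] |-15|>|-1| out[13]=225 → l++
[7,18] |-14|>|-1| out[12]=196 → l++
[8,18] |-13|>|-1| out[11]=169 → l++
[9,18] |-12|>|-1| out[10]=144 → l++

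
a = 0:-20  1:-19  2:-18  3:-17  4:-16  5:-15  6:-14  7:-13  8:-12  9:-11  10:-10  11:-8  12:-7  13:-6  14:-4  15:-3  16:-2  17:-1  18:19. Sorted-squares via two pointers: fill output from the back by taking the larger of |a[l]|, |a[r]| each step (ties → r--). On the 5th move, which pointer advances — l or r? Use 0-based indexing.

l

[0,18] |-20|>|19| out[18]=400 → l++
[1,18] |-19|<=|19| out[17]=361 → r--
[1,17] |-19|>|-1| out[16]=361 → l++
[2,17] |-18|>|-1| out[15]=324 → l++
[3,17] |-17|>|-1| out[14]=289 → l++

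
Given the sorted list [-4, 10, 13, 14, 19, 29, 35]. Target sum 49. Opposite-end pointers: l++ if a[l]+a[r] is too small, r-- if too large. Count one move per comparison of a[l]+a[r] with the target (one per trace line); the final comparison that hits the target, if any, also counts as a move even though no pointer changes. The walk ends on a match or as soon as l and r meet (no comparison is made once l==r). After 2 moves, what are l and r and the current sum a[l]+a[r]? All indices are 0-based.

l=2, r=6, sum=48

[0,6] -4+35=31 <49 → l++
[1,6] 10+35=45 <49 → l++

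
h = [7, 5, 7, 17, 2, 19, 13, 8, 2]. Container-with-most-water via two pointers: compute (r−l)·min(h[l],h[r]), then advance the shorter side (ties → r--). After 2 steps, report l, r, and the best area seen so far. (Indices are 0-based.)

l=1, r=7, best area=49

[0,8] min(7,2)*8=16 best=16 * → r--
[0,7] min(7,8)*7=49 best=49 * → l++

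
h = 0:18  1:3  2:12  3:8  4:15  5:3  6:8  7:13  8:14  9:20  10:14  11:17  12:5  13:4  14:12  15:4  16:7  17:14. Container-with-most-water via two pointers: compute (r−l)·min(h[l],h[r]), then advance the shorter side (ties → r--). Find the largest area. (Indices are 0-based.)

max area = 238

l=0 r=17: min(18,14)*17=238 best=238 *, r--
l=0 r=16: min(18,7)*16=112 best=238, r--
l=0 r=15: min(18,4)*15=60 best=238, r--
l=0 r=14: min(18,12)*14=168 best=238, r--
l=0 r=13: min(18,4)*13=52 best=238, r--
l=0 r=12: min(18,5)*12=60 best=238, r--
l=0 r=11: min(18,17)*11=187 best=238, r--
l=0 r=10: min(18,14)*10=140 best=238, r--
l=0 r=9: min(18,20)*9=162 best=238, l++
l=1 r=9: min(3,20)*8=24 best=238, l++
l=2 r=9: min(12,20)*7=84 best=238, l++
l=3 r=9: min(8,20)*6=48 best=238, l++
l=4 r=9: min(15,20)*5=75 best=238, l++
l=5 r=9: min(3,20)*4=12 best=238, l++
l=6 r=9: min(8,20)*3=24 best=238, l++
l=7 r=9: min(13,20)*2=26 best=238, l++
l=8 r=9: min(14,20)*1=14 best=238, l++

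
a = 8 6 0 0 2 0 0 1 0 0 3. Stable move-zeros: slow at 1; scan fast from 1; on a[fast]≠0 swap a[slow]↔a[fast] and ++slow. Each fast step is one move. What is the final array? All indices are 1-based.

[8, 6, 2, 1, 3, 0, 0, 0, 0, 0, 0]

(s=1,f=1) a[fast]=8≠0 swap→a[1]=8 → slow++,fast++
(s=2,f=2) a[fast]=6≠0 swap→a[2]=6 → slow++,fast++
(s=3,f=3) a[fast]=0 → fast++
(s=3,f=4) a[fast]=0 → fast++
(s=3,f=5) a[fast]=2≠0 swap→a[3]=2 → slow++,fast++
(s=4,f=6) a[fast]=0 → fast++
(s=4,f=7) a[fast]=0 → fast++
(s=4,f=8) a[fast]=1≠0 swap→a[4]=1 → slow++,fast++
(s=5,f=9) a[fast]=0 → fast++
(s=5,f=10) a[fast]=0 → fast++
(s=5,f=11) a[fast]=3≠0 swap→a[5]=3 → slow++,fast++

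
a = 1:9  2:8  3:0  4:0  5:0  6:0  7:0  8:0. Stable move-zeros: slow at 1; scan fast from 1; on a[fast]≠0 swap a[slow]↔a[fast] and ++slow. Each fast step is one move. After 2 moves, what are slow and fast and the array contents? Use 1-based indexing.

slow=1 fast=1: a[fast]=9≠0 swap→a[1]=9, slow++,fast++
slow=2 fast=2: a[fast]=8≠0 swap→a[2]=8, slow++,fast++

slow=3, fast=3, a=[9, 8, 0, 0, 0, 0, 0, 0]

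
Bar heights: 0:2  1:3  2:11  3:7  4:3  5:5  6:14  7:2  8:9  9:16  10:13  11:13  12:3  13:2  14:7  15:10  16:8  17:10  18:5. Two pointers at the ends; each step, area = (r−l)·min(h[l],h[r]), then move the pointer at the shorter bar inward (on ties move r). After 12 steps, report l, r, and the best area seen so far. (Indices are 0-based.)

[0,18] min(2,5)*18=36 best=36 * → l++
[1,18] min(3,5)*17=51 best=51 * → l++
[2,18] min(11,5)*16=80 best=80 * → r--
[2,17] min(11,10)*15=150 best=150 * → r--
[2,16] min(11,8)*14=112 best=150 → r--
[2,15] min(11,10)*13=130 best=150 → r--
[2,14] min(11,7)*12=84 best=150 → r--
[2,13] min(11,2)*11=22 best=150 → r--
[2,12] min(11,3)*10=30 best=150 → r--
[2,11] min(11,13)*9=99 best=150 → l++
[3,11] min(7,13)*8=56 best=150 → l++
[4,11] min(3,13)*7=21 best=150 → l++

l=5, r=11, best area=150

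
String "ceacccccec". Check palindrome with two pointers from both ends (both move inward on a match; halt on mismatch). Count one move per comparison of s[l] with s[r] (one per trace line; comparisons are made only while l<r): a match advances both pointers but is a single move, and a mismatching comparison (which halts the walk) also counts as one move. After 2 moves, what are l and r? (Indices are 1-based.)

[1,10] 'c'=='c' → l++,r--
[2,9] 'e'=='e' → l++,r--

l=3, r=8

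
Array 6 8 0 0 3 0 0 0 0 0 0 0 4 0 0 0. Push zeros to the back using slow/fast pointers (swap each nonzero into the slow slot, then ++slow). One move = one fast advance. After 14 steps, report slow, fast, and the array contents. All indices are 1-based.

slow=1 fast=1: a[fast]=6≠0 swap→a[1]=6, slow++,fast++
slow=2 fast=2: a[fast]=8≠0 swap→a[2]=8, slow++,fast++
slow=3 fast=3: a[fast]=0, fast++
slow=3 fast=4: a[fast]=0, fast++
slow=3 fast=5: a[fast]=3≠0 swap→a[3]=3, slow++,fast++
slow=4 fast=6: a[fast]=0, fast++
slow=4 fast=7: a[fast]=0, fast++
slow=4 fast=8: a[fast]=0, fast++
slow=4 fast=9: a[fast]=0, fast++
slow=4 fast=10: a[fast]=0, fast++
slow=4 fast=11: a[fast]=0, fast++
slow=4 fast=12: a[fast]=0, fast++
slow=4 fast=13: a[fast]=4≠0 swap→a[4]=4, slow++,fast++
slow=5 fast=14: a[fast]=0, fast++

slow=5, fast=15, a=[6, 8, 3, 4, 0, 0, 0, 0, 0, 0, 0, 0, 0, 0, 0, 0]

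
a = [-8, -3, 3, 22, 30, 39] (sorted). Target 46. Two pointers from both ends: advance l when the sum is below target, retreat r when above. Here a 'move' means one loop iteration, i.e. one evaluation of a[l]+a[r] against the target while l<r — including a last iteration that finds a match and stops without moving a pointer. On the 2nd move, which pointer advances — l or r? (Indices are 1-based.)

[1,6] -8+39=31 <46 → l++
[2,6] -3+39=36 <46 → l++

l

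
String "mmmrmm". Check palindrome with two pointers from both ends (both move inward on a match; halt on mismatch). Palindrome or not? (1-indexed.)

l=1 r=6: 'm'=='m', l++,r--
l=2 r=5: 'm'=='m', l++,r--
l=3 r=4: 'm'!='r', stop

not a palindrome (mismatch at 3,4)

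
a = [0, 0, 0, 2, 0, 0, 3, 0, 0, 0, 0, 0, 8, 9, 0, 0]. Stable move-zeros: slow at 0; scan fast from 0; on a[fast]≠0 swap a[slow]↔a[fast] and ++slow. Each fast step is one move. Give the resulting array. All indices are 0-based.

slow=0 fast=0: a[fast]=0, fast++
slow=0 fast=1: a[fast]=0, fast++
slow=0 fast=2: a[fast]=0, fast++
slow=0 fast=3: a[fast]=2≠0 swap→a[0]=2, slow++,fast++
slow=1 fast=4: a[fast]=0, fast++
slow=1 fast=5: a[fast]=0, fast++
slow=1 fast=6: a[fast]=3≠0 swap→a[1]=3, slow++,fast++
slow=2 fast=7: a[fast]=0, fast++
slow=2 fast=8: a[fast]=0, fast++
slow=2 fast=9: a[fast]=0, fast++
slow=2 fast=10: a[fast]=0, fast++
slow=2 fast=11: a[fast]=0, fast++
slow=2 fast=12: a[fast]=8≠0 swap→a[2]=8, slow++,fast++
slow=3 fast=13: a[fast]=9≠0 swap→a[3]=9, slow++,fast++
slow=4 fast=14: a[fast]=0, fast++
slow=4 fast=15: a[fast]=0, fast++

[2, 3, 8, 9, 0, 0, 0, 0, 0, 0, 0, 0, 0, 0, 0, 0]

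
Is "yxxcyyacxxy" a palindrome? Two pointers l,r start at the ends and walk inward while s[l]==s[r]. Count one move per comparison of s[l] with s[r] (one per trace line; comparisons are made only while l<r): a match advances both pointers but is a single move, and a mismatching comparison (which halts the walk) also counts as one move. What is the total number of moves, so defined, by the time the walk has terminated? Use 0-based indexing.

5 moves

l=0 r=10: 'y'=='y', l++,r--
l=1 r=9: 'x'=='x', l++,r--
l=2 r=8: 'x'=='x', l++,r--
l=3 r=7: 'c'=='c', l++,r--
l=4 r=6: 'y'!='a', stop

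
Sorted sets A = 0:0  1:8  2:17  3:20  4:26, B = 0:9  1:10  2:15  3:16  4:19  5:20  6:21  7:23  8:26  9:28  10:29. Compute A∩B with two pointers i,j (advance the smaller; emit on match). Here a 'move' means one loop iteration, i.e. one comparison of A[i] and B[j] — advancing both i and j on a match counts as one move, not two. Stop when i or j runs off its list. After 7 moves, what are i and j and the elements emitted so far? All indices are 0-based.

i=0 j=0: 0<9, i++
i=1 j=0: 8<9, i++
i=2 j=0: 17>9, j++
i=2 j=1: 17>10, j++
i=2 j=2: 17>15, j++
i=2 j=3: 17>16, j++
i=2 j=4: 17<19, i++

i=3, j=4, emitted=[]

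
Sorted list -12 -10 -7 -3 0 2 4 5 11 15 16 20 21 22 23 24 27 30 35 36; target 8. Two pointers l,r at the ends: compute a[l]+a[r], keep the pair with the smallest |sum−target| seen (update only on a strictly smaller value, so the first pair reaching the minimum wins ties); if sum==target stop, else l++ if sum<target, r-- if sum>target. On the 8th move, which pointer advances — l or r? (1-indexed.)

[1,20] -12+36=24 d=16 * → r--
[1,19] -12+35=23 d=15 * → r--
[1,18] -12+30=18 d=10 * → r--
[1,17] -12+27=15 d=7 * → r--
[1,16] -12+24=12 d=4 * → r--
[1,15] -12+23=11 d=3 * → r--
[1,14] -12+22=10 d=2 * → r--
[1,13] -12+21=9 d=1 * → r--

r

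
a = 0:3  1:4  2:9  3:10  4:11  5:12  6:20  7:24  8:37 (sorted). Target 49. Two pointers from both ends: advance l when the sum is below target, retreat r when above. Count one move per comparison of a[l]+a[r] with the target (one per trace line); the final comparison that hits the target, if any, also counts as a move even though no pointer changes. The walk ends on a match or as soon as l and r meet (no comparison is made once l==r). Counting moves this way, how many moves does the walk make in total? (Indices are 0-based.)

6 moves

l=0 r=8: 3+37=40 <49, l++
l=1 r=8: 4+37=41 <49, l++
l=2 r=8: 9+37=46 <49, l++
l=3 r=8: 10+37=47 <49, l++
l=4 r=8: 11+37=48 <49, l++
l=5 r=8: 12+37=49, found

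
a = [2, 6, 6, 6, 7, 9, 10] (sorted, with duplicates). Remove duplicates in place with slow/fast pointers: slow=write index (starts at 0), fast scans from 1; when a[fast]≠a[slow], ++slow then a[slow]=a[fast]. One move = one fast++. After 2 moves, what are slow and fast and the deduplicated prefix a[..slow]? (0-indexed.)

(s=0,f=1) a[fast]=6≠a[slow]=2 write a[1]=6 → slow++,fast++
(s=1,f=2) a[fast]=6=a[slow] dup → fast++

slow=1, fast=3, prefix=[2, 6]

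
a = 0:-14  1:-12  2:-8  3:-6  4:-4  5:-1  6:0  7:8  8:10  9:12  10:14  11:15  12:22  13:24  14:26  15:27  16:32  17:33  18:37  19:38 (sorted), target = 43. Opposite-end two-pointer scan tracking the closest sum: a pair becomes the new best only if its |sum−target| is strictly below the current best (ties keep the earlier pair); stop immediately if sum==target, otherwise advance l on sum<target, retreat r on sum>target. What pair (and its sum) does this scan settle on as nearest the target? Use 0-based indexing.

[0,19] -14+38=24 d=19 * → l++
[1,19] -12+38=26 d=17 * → l++
[2,19] -8+38=30 d=13 * → l++
[3,19] -6+38=32 d=11 * → l++
[4,19] -4+38=34 d=9 * → l++
[5,19] -1+38=37 d=6 * → l++
[6,19] 0+38=38 d=5 * → l++
[7,19] 8+38=46 d=3 * → r--
[7,18] 8+37=45 d=2 * → r--
[7,17] 8+33=41 d=2 → l++
[8,17] 10+33=43 d=0 * → stop

pair (10, 33) with sum 43 (|Δ|=0)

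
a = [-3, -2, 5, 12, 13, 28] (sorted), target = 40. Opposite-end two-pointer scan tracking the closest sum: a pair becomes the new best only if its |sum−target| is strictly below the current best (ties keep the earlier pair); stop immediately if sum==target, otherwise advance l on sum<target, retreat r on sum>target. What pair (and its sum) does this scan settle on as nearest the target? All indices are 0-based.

[0,5] -3+28=25 d=15 * → l++
[1,5] -2+28=26 d=14 * → l++
[2,5] 5+28=33 d=7 * → l++
[3,5] 12+28=40 d=0 * → stop

pair (12, 28) with sum 40 (|Δ|=0)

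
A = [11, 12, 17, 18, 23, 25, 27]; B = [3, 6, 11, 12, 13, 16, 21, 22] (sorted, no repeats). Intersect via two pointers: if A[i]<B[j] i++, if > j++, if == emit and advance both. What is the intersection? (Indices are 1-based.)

intersection = [11, 12]

i=1 j=1: 11>3, j++
i=1 j=2: 11>6, j++
i=1 j=3: 11==11 emit, i++,j++
i=2 j=4: 12==12 emit, i++,j++
i=3 j=5: 17>13, j++
i=3 j=6: 17>16, j++
i=3 j=7: 17<21, i++
i=4 j=7: 18<21, i++
i=5 j=7: 23>21, j++
i=5 j=8: 23>22, j++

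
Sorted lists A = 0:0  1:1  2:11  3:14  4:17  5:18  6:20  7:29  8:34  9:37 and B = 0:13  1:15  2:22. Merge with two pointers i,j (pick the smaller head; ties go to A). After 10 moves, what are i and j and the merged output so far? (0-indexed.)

i=7, j=3, merged so far=[0, 1, 11, 13, 14, 15, 17, 18, 20, 22]

[i=0,j=0] A[i]=0<=B[j]=13 take 0 → i++
[i=1,j=0] A[i]=1<=B[j]=13 take 1 → i++
[i=2,j=0] A[i]=11<=B[j]=13 take 11 → i++
[i=3,j=0] A[i]=14>B[j]=13 take 13 → j++
[i=3,j=1] A[i]=14<=B[j]=15 take 14 → i++
[i=4,j=1] A[i]=17>B[j]=15 take 15 → j++
[i=4,j=2] A[i]=17<=B[j]=22 take 17 → i++
[i=5,j=2] A[i]=18<=B[j]=22 take 18 → i++
[i=6,j=2] A[i]=20<=B[j]=22 take 20 → i++
[i=7,j=2] A[i]=29>B[j]=22 take 22 → j++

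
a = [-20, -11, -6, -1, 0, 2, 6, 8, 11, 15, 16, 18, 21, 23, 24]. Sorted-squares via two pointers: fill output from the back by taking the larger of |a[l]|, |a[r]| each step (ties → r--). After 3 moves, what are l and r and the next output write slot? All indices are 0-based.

l=0, r=11, next write slot=11

l=0 r=14: |-20|<=|24| out[14]=576, r--
l=0 r=13: |-20|<=|23| out[13]=529, r--
l=0 r=12: |-20|<=|21| out[12]=441, r--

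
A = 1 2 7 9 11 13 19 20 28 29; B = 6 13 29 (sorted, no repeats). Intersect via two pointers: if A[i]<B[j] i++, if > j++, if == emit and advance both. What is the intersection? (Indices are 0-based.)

i=0 j=0: 1<6, i++
i=1 j=0: 2<6, i++
i=2 j=0: 7>6, j++
i=2 j=1: 7<13, i++
i=3 j=1: 9<13, i++
i=4 j=1: 11<13, i++
i=5 j=1: 13==13 emit, i++,j++
i=6 j=2: 19<29, i++
i=7 j=2: 20<29, i++
i=8 j=2: 28<29, i++
i=9 j=2: 29==29 emit, i++,j++

intersection = [13, 29]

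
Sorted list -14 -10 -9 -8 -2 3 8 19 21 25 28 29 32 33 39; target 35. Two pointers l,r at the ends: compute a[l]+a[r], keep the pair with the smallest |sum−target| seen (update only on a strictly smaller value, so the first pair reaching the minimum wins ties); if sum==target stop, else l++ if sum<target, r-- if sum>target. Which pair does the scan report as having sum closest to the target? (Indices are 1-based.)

pair (3, 32) with sum 35 (|Δ|=0)

l=1 r=15: -14+39=25 d=10 *, l++
l=2 r=15: -10+39=29 d=6 *, l++
l=3 r=15: -9+39=30 d=5 *, l++
l=4 r=15: -8+39=31 d=4 *, l++
l=5 r=15: -2+39=37 d=2 *, r--
l=5 r=14: -2+33=31 d=4, l++
l=6 r=14: 3+33=36 d=1 *, r--
l=6 r=13: 3+32=35 d=0 *, stop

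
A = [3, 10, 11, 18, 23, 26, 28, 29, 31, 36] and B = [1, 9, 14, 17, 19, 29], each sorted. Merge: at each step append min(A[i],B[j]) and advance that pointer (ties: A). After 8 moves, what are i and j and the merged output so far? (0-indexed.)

i=0 j=0: A[i]=3>B[j]=1 take 1, j++
i=0 j=1: A[i]=3<=B[j]=9 take 3, i++
i=1 j=1: A[i]=10>B[j]=9 take 9, j++
i=1 j=2: A[i]=10<=B[j]=14 take 10, i++
i=2 j=2: A[i]=11<=B[j]=14 take 11, i++
i=3 j=2: A[i]=18>B[j]=14 take 14, j++
i=3 j=3: A[i]=18>B[j]=17 take 17, j++
i=3 j=4: A[i]=18<=B[j]=19 take 18, i++

i=4, j=4, merged so far=[1, 3, 9, 10, 11, 14, 17, 18]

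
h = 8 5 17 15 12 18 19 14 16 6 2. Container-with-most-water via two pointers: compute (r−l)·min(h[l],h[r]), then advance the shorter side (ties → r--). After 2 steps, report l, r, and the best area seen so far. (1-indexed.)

l=1, r=9, best area=54

[1,11] min(8,2)*10=20 best=20 * → r--
[1,10] min(8,6)*9=54 best=54 * → r--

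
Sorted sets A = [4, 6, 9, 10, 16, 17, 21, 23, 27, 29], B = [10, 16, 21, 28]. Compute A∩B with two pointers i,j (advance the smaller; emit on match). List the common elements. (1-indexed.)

i=1 j=1: 4<10, i++
i=2 j=1: 6<10, i++
i=3 j=1: 9<10, i++
i=4 j=1: 10==10 emit, i++,j++
i=5 j=2: 16==16 emit, i++,j++
i=6 j=3: 17<21, i++
i=7 j=3: 21==21 emit, i++,j++
i=8 j=4: 23<28, i++
i=9 j=4: 27<28, i++
i=10 j=4: 29>28, j++

intersection = [10, 16, 21]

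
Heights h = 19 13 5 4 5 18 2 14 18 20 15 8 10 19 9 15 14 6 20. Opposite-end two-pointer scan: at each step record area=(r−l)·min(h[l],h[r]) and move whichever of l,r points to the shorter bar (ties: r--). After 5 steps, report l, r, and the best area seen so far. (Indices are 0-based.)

l=5, r=18, best area=342

[0,18] min(19,20)*18=342 best=342 * → l++
[1,18] min(13,20)*17=221 best=342 → l++
[2,18] min(5,20)*16=80 best=342 → l++
[3,18] min(4,20)*15=60 best=342 → l++
[4,18] min(5,20)*14=70 best=342 → l++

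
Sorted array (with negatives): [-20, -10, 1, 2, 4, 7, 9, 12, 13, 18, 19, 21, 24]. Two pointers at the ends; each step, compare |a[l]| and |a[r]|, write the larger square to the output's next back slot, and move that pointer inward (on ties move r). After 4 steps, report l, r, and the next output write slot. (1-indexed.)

l=1 r=13: |-20|<=|24| out[13]=576, r--
l=1 r=12: |-20|<=|21| out[12]=441, r--
l=1 r=11: |-20|>|19| out[11]=400, l++
l=2 r=11: |-10|<=|19| out[10]=361, r--

l=2, r=10, next write slot=9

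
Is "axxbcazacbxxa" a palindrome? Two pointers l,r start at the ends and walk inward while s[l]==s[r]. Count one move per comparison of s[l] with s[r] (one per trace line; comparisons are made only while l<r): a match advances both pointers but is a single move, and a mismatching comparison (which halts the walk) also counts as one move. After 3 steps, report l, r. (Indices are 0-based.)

l=3, r=9

l=0 r=12: 'a'=='a', l++,r--
l=1 r=11: 'x'=='x', l++,r--
l=2 r=10: 'x'=='x', l++,r--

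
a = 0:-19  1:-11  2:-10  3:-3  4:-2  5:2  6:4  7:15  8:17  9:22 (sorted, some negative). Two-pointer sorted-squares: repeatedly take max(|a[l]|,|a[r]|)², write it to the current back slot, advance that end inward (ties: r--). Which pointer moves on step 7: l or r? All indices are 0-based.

[0,9] |-19|<=|22| out[9]=484 → r--
[0,8] |-19|>|17| out[8]=361 → l++
[1,8] |-11|<=|17| out[7]=289 → r--
[1,7] |-11|<=|15| out[6]=225 → r--
[1,6] |-11|>|4| out[5]=121 → l++
[2,6] |-10|>|4| out[4]=100 → l++
[3,6] |-3|<=|4| out[3]=16 → r--

r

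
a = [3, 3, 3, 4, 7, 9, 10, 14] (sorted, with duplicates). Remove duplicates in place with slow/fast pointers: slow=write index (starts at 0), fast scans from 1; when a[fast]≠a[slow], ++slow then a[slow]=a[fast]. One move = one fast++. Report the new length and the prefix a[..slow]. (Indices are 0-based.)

length 6; prefix = [3, 4, 7, 9, 10, 14]

(s=0,f=1) a[fast]=3=a[slow] dup → fast++
(s=0,f=2) a[fast]=3=a[slow] dup → fast++
(s=0,f=3) a[fast]=4≠a[slow]=3 write a[1]=4 → slow++,fast++
(s=1,f=4) a[fast]=7≠a[slow]=4 write a[2]=7 → slow++,fast++
(s=2,f=5) a[fast]=9≠a[slow]=7 write a[3]=9 → slow++,fast++
(s=3,f=6) a[fast]=10≠a[slow]=9 write a[4]=10 → slow++,fast++
(s=4,f=7) a[fast]=14≠a[slow]=10 write a[5]=14 → slow++,fast++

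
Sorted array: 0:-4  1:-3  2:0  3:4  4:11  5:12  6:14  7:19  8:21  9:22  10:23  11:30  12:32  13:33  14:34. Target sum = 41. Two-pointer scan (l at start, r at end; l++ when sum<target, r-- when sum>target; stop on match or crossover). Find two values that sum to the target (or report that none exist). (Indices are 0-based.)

(11, 30)

[0,14] -4+34=30 <41 → l++
[1,14] -3+34=31 <41 → l++
[2,14] 0+34=34 <41 → l++
[3,14] 4+34=38 <41 → l++
[4,14] 11+34=45 >41 → r--
[4,13] 11+33=44 >41 → r--
[4,12] 11+32=43 >41 → r--
[4,11] 11+30=41 → found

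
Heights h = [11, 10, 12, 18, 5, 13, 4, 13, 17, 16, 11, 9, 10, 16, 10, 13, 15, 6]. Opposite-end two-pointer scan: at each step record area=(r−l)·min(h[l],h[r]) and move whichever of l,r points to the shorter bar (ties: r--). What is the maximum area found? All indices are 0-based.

max area = 195

l=0 r=17: min(11,6)*17=102 best=102 *, r--
l=0 r=16: min(11,15)*16=176 best=176 *, l++
l=1 r=16: min(10,15)*15=150 best=176, l++
l=2 r=16: min(12,15)*14=168 best=176, l++
l=3 r=16: min(18,15)*13=195 best=195 *, r--
l=3 r=15: min(18,13)*12=156 best=195, r--
l=3 r=14: min(18,10)*11=110 best=195, r--
l=3 r=13: min(18,16)*10=160 best=195, r--
l=3 r=12: min(18,10)*9=90 best=195, r--
l=3 r=11: min(18,9)*8=72 best=195, r--
l=3 r=10: min(18,11)*7=77 best=195, r--
l=3 r=9: min(18,16)*6=96 best=195, r--
l=3 r=8: min(18,17)*5=85 best=195, r--
l=3 r=7: min(18,13)*4=52 best=195, r--
l=3 r=6: min(18,4)*3=12 best=195, r--
l=3 r=5: min(18,13)*2=26 best=195, r--
l=3 r=4: min(18,5)*1=5 best=195, r--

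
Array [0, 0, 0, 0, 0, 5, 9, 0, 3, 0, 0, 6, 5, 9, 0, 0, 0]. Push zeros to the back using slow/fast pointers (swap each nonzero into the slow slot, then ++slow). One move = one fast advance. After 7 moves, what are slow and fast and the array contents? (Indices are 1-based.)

(s=1,f=1) a[fast]=0 → fast++
(s=1,f=2) a[fast]=0 → fast++
(s=1,f=3) a[fast]=0 → fast++
(s=1,f=4) a[fast]=0 → fast++
(s=1,f=5) a[fast]=0 → fast++
(s=1,f=6) a[fast]=5≠0 swap→a[1]=5 → slow++,fast++
(s=2,f=7) a[fast]=9≠0 swap→a[2]=9 → slow++,fast++

slow=3, fast=8, a=[5, 9, 0, 0, 0, 0, 0, 0, 3, 0, 0, 6, 5, 9, 0, 0, 0]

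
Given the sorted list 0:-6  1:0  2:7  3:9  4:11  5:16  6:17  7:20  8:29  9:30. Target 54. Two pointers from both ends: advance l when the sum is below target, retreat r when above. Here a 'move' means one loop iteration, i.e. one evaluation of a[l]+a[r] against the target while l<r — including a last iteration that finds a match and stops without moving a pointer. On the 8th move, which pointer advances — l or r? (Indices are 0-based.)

[0,9] -6+30=24 <54 → l++
[1,9] 0+30=30 <54 → l++
[2,9] 7+30=37 <54 → l++
[3,9] 9+30=39 <54 → l++
[4,9] 11+30=41 <54 → l++
[5,9] 16+30=46 <54 → l++
[6,9] 17+30=47 <54 → l++
[7,9] 20+30=50 <54 → l++

l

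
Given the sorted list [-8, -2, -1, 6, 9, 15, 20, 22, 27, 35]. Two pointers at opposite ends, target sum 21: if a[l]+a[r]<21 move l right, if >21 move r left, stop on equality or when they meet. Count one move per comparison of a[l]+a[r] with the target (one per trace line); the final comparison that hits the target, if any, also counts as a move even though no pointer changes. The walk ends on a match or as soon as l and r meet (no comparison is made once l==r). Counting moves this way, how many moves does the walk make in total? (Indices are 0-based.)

5 moves

l=0 r=9: -8+35=27 >21, r--
l=0 r=8: -8+27=19 <21, l++
l=1 r=8: -2+27=25 >21, r--
l=1 r=7: -2+22=20 <21, l++
l=2 r=7: -1+22=21, found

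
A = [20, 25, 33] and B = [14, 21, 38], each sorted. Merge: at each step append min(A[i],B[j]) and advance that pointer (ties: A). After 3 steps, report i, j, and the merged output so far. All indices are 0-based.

i=1, j=2, merged so far=[14, 20, 21]

i=0 j=0: A[i]=20>B[j]=14 take 14, j++
i=0 j=1: A[i]=20<=B[j]=21 take 20, i++
i=1 j=1: A[i]=25>B[j]=21 take 21, j++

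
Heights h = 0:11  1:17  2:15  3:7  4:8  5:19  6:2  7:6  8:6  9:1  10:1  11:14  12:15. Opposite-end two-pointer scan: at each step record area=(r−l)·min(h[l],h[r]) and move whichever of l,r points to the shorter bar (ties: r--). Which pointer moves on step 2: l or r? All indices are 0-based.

r

[0,12] min(11,15)*12=132 best=132 * → l++
[1,12] min(17,15)*11=165 best=165 * → r--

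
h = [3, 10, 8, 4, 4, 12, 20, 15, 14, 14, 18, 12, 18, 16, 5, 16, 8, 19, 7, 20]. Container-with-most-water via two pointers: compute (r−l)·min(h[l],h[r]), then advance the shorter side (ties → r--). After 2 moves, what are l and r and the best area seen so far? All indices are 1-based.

l=1 r=20: min(3,20)*19=57 best=57 *, l++
l=2 r=20: min(10,20)*18=180 best=180 *, l++

l=3, r=20, best area=180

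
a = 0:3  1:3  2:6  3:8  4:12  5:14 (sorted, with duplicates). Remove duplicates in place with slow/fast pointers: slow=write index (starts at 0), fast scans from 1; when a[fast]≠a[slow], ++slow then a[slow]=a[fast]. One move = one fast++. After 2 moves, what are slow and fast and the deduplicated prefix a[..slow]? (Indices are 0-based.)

slow=1, fast=3, prefix=[3, 6]

slow=0 fast=1: a[fast]=3=a[slow] dup, fast++
slow=0 fast=2: a[fast]=6≠a[slow]=3 write a[1]=6, slow++,fast++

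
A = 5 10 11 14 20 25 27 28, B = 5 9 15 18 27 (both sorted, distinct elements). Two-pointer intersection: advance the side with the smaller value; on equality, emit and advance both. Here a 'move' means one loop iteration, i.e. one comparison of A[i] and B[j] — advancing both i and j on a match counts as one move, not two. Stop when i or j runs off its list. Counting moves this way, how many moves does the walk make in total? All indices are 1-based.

[i=1,j=1] 5==5 emit → i++,j++
[i=2,j=2] 10>9 → j++
[i=2,j=3] 10<15 → i++
[i=3,j=3] 11<15 → i++
[i=4,j=3] 14<15 → i++
[i=5,j=3] 20>15 → j++
[i=5,j=4] 20>18 → j++
[i=5,j=5] 20<27 → i++
[i=6,j=5] 25<27 → i++
[i=7,j=5] 27==27 emit → i++,j++

10 moves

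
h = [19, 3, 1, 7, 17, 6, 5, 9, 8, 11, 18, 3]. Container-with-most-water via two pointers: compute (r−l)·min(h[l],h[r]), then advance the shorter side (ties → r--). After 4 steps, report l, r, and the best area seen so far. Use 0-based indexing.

l=0, r=7, best area=180

l=0 r=11: min(19,3)*11=33 best=33 *, r--
l=0 r=10: min(19,18)*10=180 best=180 *, r--
l=0 r=9: min(19,11)*9=99 best=180, r--
l=0 r=8: min(19,8)*8=64 best=180, r--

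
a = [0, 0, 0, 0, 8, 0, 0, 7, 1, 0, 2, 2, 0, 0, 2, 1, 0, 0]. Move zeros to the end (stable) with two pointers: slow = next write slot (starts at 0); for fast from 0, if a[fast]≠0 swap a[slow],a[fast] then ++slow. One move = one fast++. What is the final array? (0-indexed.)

[8, 7, 1, 2, 2, 2, 1, 0, 0, 0, 0, 0, 0, 0, 0, 0, 0, 0]

(s=0,f=0) a[fast]=0 → fast++
(s=0,f=1) a[fast]=0 → fast++
(s=0,f=2) a[fast]=0 → fast++
(s=0,f=3) a[fast]=0 → fast++
(s=0,f=4) a[fast]=8≠0 swap→a[0]=8 → slow++,fast++
(s=1,f=5) a[fast]=0 → fast++
(s=1,f=6) a[fast]=0 → fast++
(s=1,f=7) a[fast]=7≠0 swap→a[1]=7 → slow++,fast++
(s=2,f=8) a[fast]=1≠0 swap→a[2]=1 → slow++,fast++
(s=3,f=9) a[fast]=0 → fast++
(s=3,f=10) a[fast]=2≠0 swap→a[3]=2 → slow++,fast++
(s=4,f=11) a[fast]=2≠0 swap→a[4]=2 → slow++,fast++
(s=5,f=12) a[fast]=0 → fast++
(s=5,f=13) a[fast]=0 → fast++
(s=5,f=14) a[fast]=2≠0 swap→a[5]=2 → slow++,fast++
(s=6,f=15) a[fast]=1≠0 swap→a[6]=1 → slow++,fast++
(s=7,f=16) a[fast]=0 → fast++
(s=7,f=17) a[fast]=0 → fast++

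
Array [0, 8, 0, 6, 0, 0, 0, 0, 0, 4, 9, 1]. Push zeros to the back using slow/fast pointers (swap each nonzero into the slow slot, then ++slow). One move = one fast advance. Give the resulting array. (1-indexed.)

(s=1,f=1) a[fast]=0 → fast++
(s=1,f=2) a[fast]=8≠0 swap→a[1]=8 → slow++,fast++
(s=2,f=3) a[fast]=0 → fast++
(s=2,f=4) a[fast]=6≠0 swap→a[2]=6 → slow++,fast++
(s=3,f=5) a[fast]=0 → fast++
(s=3,f=6) a[fast]=0 → fast++
(s=3,f=7) a[fast]=0 → fast++
(s=3,f=8) a[fast]=0 → fast++
(s=3,f=9) a[fast]=0 → fast++
(s=3,f=10) a[fast]=4≠0 swap→a[3]=4 → slow++,fast++
(s=4,f=11) a[fast]=9≠0 swap→a[4]=9 → slow++,fast++
(s=5,f=12) a[fast]=1≠0 swap→a[5]=1 → slow++,fast++

[8, 6, 4, 9, 1, 0, 0, 0, 0, 0, 0, 0]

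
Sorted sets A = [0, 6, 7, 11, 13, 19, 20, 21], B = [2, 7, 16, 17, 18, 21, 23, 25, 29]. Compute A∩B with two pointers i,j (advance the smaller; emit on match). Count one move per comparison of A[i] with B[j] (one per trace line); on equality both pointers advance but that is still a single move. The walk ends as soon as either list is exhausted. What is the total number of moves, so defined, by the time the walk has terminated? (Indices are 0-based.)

12 moves

[i=0,j=0] 0<2 → i++
[i=1,j=0] 6>2 → j++
[i=1,j=1] 6<7 → i++
[i=2,j=1] 7==7 emit → i++,j++
[i=3,j=2] 11<16 → i++
[i=4,j=2] 13<16 → i++
[i=5,j=2] 19>16 → j++
[i=5,j=3] 19>17 → j++
[i=5,j=4] 19>18 → j++
[i=5,j=5] 19<21 → i++
[i=6,j=5] 20<21 → i++
[i=7,j=5] 21==21 emit → i++,j++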